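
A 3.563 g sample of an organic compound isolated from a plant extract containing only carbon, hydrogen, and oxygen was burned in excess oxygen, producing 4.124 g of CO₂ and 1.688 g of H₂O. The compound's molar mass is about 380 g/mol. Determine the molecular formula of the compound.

C10H20O15

mol C = 4.124 g CO₂ ÷ 44.009 g/mol = 0.093708 mol
mol H = 2 × 1.688 g H₂O ÷ 18.015 g/mol = 0.18740 mol
mass O = 3.563 − (1.1255 + 0.18890) = 2.2486 g → mol O = 2.2486 ÷ 15.999 = 0.14054 mol
Divide by the smallest (0.093708 mol): C 1.000, H 2.000, O 1.500
Multiplying each by 2 gives whole numbers: C 2.00, H 4.00, O 3.00
Empirical formula: C2H4O3
Empirical-formula mass = 76.05 g/mol; 380 ÷ 76.05 ≈ 5, so the molecular formula is C10H20O15.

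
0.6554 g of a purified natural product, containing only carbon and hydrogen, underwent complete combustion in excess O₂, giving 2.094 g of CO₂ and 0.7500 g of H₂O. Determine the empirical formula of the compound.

C4H7

mol C = 2.094 g CO₂ ÷ 44.009 g/mol = 0.047581 mol
mol H = 2 × 0.7500 g H₂O ÷ 18.015 g/mol = 0.083264 mol
Divide by the smallest (0.047581 mol): C 1.000, H 1.750
Multiplying each by 4 gives whole numbers: C 4.00, H 7.00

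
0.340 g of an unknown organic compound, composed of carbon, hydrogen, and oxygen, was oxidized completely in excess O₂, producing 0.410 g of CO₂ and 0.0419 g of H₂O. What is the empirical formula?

mol C = 0.410 g CO₂ ÷ 44.009 g/mol = 0.009316 mol
mol H = 2 × 0.0419 g H₂O ÷ 18.015 g/mol = 0.004652 mol
mass O = 0.340 − (0.1119 + 0.004689) = 0.2234 g → mol O = 0.2234 ÷ 15.999 = 0.01396 mol
Divide by the smallest (0.004652 mol): C 2.003, H 1.000, O 3.002

C2HO3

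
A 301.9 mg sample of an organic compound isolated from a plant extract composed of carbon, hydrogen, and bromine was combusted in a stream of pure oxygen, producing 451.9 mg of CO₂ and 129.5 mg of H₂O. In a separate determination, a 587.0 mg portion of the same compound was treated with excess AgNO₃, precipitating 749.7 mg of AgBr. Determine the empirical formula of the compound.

C5H7Br

mol C = 0.4519 g CO₂ ÷ 44.009 g/mol = 0.010268 mol
mol H = 2 × 0.1295 g H₂O ÷ 18.015 g/mol = 0.014377 mol
From the AgBr data: mol Br per gram of compound = (0.7497 ÷ 187.772) ÷ 0.5870 = 0.0068017 mol/g, so in the 0.3019 g combustion sample mol Br = 0.0020534 mol
Divide by the smallest (0.0020534 mol): C 5.001, H 7.001, Br 1.000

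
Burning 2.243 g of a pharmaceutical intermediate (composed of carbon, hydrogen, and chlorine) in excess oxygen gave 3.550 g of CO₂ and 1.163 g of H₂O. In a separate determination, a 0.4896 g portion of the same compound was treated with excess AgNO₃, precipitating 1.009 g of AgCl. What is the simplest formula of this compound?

C5H8Cl2

mol C = 3.550 g CO₂ ÷ 44.009 g/mol = 0.080665 mol
mol H = 2 × 1.163 g H₂O ÷ 18.015 g/mol = 0.12911 mol
From the AgCl data: mol Cl per gram of compound = (1.009 ÷ 143.318) ÷ 0.4896 = 0.014380 mol/g, so in the 2.243 g combustion sample mol Cl = 0.032254 mol
Divide by the smallest (0.032254 mol): C 2.501, H 4.003, Cl 1.000
Multiplying each by 2 gives whole numbers: C 5.00, H 8.01, Cl 2.00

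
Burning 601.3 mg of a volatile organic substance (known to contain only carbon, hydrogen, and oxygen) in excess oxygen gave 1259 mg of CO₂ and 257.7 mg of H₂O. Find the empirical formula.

mol C = 1.259 g CO₂ ÷ 44.009 g/mol = 0.028608 mol
mol H = 2 × 0.2577 g H₂O ÷ 18.015 g/mol = 0.028609 mol
mass O = 0.6013 − (0.34361 + 0.028838) = 0.22885 g → mol O = 0.22885 ÷ 15.999 = 0.014304 mol
Divide by the smallest (0.014304 mol): C 2.000, H 2.000, O 1.000

C2H2O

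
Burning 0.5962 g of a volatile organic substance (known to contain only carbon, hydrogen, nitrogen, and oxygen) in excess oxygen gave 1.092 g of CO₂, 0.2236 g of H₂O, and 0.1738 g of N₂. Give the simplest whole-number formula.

C4H4N2O

mol C = 1.092 g CO₂ ÷ 44.009 g/mol = 0.024813 mol
mol H = 2 × 0.2236 g H₂O ÷ 18.015 g/mol = 0.024824 mol
mol N = 2 × 0.1738 g N₂ ÷ 28.014 g/mol = 0.012408 mol
mass O = 0.5962 − (0.29803 + 0.025022 + 0.17380) = 0.099347 g → mol O = 0.099347 ÷ 15.999 = 0.0062096 mol
Divide by the smallest (0.0062096 mol): C 3.996, H 3.998, N 1.998, O 1.000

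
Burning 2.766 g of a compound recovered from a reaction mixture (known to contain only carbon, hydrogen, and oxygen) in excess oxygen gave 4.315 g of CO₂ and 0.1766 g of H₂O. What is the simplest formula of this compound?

C5HO5

mol C = 4.315 g CO₂ ÷ 44.009 g/mol = 0.098048 mol
mol H = 2 × 0.1766 g H₂O ÷ 18.015 g/mol = 0.019606 mol
mass O = 2.766 − (1.1777 + 0.019763) = 1.5686 g → mol O = 1.5686 ÷ 15.999 = 0.098042 mol
Divide by the smallest (0.019606 mol): C 5.001, H 1.000, O 5.001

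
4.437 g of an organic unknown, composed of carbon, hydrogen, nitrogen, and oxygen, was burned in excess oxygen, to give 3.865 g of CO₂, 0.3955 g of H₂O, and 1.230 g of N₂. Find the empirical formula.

mol C = 3.865 g CO₂ ÷ 44.009 g/mol = 0.087823 mol
mol H = 2 × 0.3955 g H₂O ÷ 18.015 g/mol = 0.043908 mol
mol N = 2 × 1.230 g N₂ ÷ 28.014 g/mol = 0.087813 mol
mass O = 4.437 − (1.0548 + 0.044259 + 1.2300) = 2.1079 g → mol O = 2.1079 ÷ 15.999 = 0.13175 mol
Divide by the smallest (0.043908 mol): C 2.000, H 1.000, N 2.000, O 3.001

C2HN2O3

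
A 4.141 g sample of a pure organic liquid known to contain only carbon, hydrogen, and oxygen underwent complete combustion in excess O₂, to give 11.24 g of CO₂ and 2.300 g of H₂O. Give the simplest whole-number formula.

mol C = 11.24 g CO₂ ÷ 44.009 g/mol = 0.25540 mol
mol H = 2 × 2.300 g H₂O ÷ 18.015 g/mol = 0.25534 mol
mass O = 4.141 − (3.0676 + 0.25739) = 0.81598 g → mol O = 0.81598 ÷ 15.999 = 0.051002 mol
Divide by the smallest (0.051002 mol): C 5.008, H 5.007, O 1.000

C5H5O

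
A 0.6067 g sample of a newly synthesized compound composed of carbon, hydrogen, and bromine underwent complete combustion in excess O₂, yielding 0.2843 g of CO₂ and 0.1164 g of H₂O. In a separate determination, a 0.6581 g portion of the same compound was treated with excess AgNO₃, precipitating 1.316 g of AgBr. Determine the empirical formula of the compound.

mol C = 0.2843 g CO₂ ÷ 44.009 g/mol = 0.0064600 mol
mol H = 2 × 0.1164 g H₂O ÷ 18.015 g/mol = 0.012923 mol
From the AgBr data: mol Br per gram of compound = (1.316 ÷ 187.772) ÷ 0.6581 = 0.010650 mol/g, so in the 0.6067 g combustion sample mol Br = 0.0064611 mol
Divide by the smallest (0.0064600 mol): C 1.000, H 2.000, Br 1.000

CH2Br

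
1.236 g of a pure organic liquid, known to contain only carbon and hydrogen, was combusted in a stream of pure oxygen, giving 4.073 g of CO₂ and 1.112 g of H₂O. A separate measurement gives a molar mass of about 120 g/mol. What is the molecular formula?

mol C = 4.073 g CO₂ ÷ 44.009 g/mol = 0.092549 mol
mol H = 2 × 1.112 g H₂O ÷ 18.015 g/mol = 0.12345 mol
Divide by the smallest (0.092549 mol): C 1.000, H 1.334
Multiplying each by 3 gives whole numbers: C 3.00, H 4.00
Empirical formula: C3H4
Empirical-formula mass = 40.06 g/mol; 120 ÷ 40.06 ≈ 3, so the molecular formula is C9H12.

C9H12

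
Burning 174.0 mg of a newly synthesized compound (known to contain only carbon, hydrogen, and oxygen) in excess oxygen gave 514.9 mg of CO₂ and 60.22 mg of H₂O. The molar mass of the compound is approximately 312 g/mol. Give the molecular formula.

mol C = 0.5149 g CO₂ ÷ 44.009 g/mol = 0.011700 mol
mol H = 2 × 0.06022 g H₂O ÷ 18.015 g/mol = 0.0066855 mol
mass O = 0.1740 − (0.14053 + 0.0067390) = 0.026734 g → mol O = 0.026734 ÷ 15.999 = 0.0016710 mol
Divide by the smallest (0.0016710 mol): C 7.002, H 4.001, O 1.000
Empirical formula: C7H4O
Empirical-formula mass = 104.11 g/mol; 312 ÷ 104.11 ≈ 3, so the molecular formula is C21H12O3.

C21H12O3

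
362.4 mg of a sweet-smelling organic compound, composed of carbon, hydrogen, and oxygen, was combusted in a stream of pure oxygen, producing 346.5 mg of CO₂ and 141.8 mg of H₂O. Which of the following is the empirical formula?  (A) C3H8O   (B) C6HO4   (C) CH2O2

(C) CH2O2

mol C = 0.3465 g CO₂ ÷ 44.009 g/mol = 0.0078734 mol
mol H = 2 × 0.1418 g H₂O ÷ 18.015 g/mol = 0.015742 mol
mass O = 0.3624 − (0.094567 + 0.015868) = 0.25196 g → mol O = 0.25196 ÷ 15.999 = 0.015749 mol
Divide by the smallest (0.0078734 mol): C 1.000, H 1.999, O 2.000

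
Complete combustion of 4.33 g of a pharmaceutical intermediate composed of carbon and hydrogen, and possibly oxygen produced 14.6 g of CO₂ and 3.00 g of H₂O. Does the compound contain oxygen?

mol C = 14.6 g CO₂ ÷ 44.009 g/mol = 0.3318 mol
mol H = 2 × 3.00 g H₂O ÷ 18.015 g/mol = 0.3331 mol
C and H together account for 4.320 g — essentially the entire 4.33 g sample — so the compound contains no oxygen.

no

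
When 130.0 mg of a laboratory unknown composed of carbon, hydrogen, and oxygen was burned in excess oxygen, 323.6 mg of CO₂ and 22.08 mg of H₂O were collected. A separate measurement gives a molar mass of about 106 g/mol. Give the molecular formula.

mol C = 0.3236 g CO₂ ÷ 44.009 g/mol = 0.0073530 mol
mol H = 2 × 0.02208 g H₂O ÷ 18.015 g/mol = 0.0024513 mol
mass O = 0.1300 − (0.088317 + 0.0024709) = 0.039212 g → mol O = 0.039212 ÷ 15.999 = 0.0024509 mol
Divide by the smallest (0.0024509 mol): C 3.000, H 1.000, O 1.000
Empirical formula: C3HO
Empirical-formula mass = 53.04 g/mol; 106 ÷ 53.04 ≈ 2, so the molecular formula is C6H2O2.

C6H2O2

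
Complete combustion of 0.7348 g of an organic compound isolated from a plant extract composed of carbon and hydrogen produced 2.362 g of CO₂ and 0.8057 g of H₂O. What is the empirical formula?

C3H5

mol C = 2.362 g CO₂ ÷ 44.009 g/mol = 0.053671 mol
mol H = 2 × 0.8057 g H₂O ÷ 18.015 g/mol = 0.089448 mol
Divide by the smallest (0.053671 mol): C 1.000, H 1.667
Multiplying each by 3 gives whole numbers: C 3.00, H 5.00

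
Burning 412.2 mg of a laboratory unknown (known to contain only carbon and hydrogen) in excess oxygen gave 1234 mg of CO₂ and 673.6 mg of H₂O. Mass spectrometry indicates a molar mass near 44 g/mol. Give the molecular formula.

mol C = 1.234 g CO₂ ÷ 44.009 g/mol = 0.028040 mol
mol H = 2 × 0.6736 g H₂O ÷ 18.015 g/mol = 0.074782 mol
Divide by the smallest (0.028040 mol): C 1.000, H 2.667
Multiplying each by 3 gives whole numbers: C 3.00, H 8.00
Empirical formula: C3H8
Empirical-formula mass = 44.10 g/mol; 44 ÷ 44.10 ≈ 1, so the molecular formula is C3H8.

C3H8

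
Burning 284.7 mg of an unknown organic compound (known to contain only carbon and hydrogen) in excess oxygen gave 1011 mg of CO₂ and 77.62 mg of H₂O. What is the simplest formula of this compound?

C8H3

mol C = 1.011 g CO₂ ÷ 44.009 g/mol = 0.022973 mol
mol H = 2 × 0.07762 g H₂O ÷ 18.015 g/mol = 0.0086173 mol
Divide by the smallest (0.0086173 mol): C 2.666, H 1.000
Multiplying each by 3 gives whole numbers: C 8.00, H 3.00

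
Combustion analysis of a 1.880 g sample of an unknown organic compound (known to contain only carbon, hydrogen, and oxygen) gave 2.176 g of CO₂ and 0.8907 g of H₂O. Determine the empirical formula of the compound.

mol C = 2.176 g CO₂ ÷ 44.009 g/mol = 0.049444 mol
mol H = 2 × 0.8907 g H₂O ÷ 18.015 g/mol = 0.098884 mol
mass O = 1.880 − (0.59388 + 0.099675) = 1.1864 g → mol O = 1.1864 ÷ 15.999 = 0.074158 mol
Divide by the smallest (0.049444 mol): C 1.000, H 2.000, O 1.500
Multiplying each by 2 gives whole numbers: C 2.00, H 4.00, O 3.00

C2H4O3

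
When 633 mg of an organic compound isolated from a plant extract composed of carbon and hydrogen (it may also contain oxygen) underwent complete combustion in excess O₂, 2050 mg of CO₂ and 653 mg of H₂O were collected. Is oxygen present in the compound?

no

mol C = 2.05 g CO₂ ÷ 44.009 g/mol = 0.04658 mol
mol H = 2 × 0.653 g H₂O ÷ 18.015 g/mol = 0.07250 mol
C and H together account for 0.6326 g — essentially the entire 0.633 g sample — so the compound contains no oxygen.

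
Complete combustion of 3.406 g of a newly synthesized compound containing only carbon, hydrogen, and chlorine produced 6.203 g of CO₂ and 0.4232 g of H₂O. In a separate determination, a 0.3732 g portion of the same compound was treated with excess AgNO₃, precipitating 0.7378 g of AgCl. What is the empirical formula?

C3HCl

mol C = 6.203 g CO₂ ÷ 44.009 g/mol = 0.14095 mol
mol H = 2 × 0.4232 g H₂O ÷ 18.015 g/mol = 0.046983 mol
From the AgCl data: mol Cl per gram of compound = (0.7378 ÷ 143.318) ÷ 0.3732 = 0.013794 mol/g, so in the 3.406 g combustion sample mol Cl = 0.046983 mol
Divide by the smallest (0.046983 mol): C 3.000, H 1.000, Cl 1.000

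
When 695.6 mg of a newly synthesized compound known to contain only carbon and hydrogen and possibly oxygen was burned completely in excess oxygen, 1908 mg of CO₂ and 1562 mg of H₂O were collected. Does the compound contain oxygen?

mol C = 1.908 g CO₂ ÷ 44.009 g/mol = 0.043355 mol
mol H = 2 × 1.562 g H₂O ÷ 18.015 g/mol = 0.17341 mol
C and H together account for 0.69553 g — essentially the entire 0.6956 g sample — so the compound contains no oxygen.

no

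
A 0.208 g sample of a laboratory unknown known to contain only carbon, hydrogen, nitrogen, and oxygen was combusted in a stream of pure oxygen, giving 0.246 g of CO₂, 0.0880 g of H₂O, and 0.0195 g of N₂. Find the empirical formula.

mol C = 0.246 g CO₂ ÷ 44.009 g/mol = 0.005590 mol
mol H = 2 × 0.0880 g H₂O ÷ 18.015 g/mol = 0.009770 mol
mol N = 2 × 0.0195 g N₂ ÷ 28.014 g/mol = 0.001392 mol
mass O = 0.208 − (0.06714 + 0.009848 + 0.01950) = 0.1115 g → mol O = 0.1115 ÷ 15.999 = 0.006970 mol
Divide by the smallest (0.001392 mol): C 4.015, H 7.018, N 1.000, O 5.007

C4H7NO5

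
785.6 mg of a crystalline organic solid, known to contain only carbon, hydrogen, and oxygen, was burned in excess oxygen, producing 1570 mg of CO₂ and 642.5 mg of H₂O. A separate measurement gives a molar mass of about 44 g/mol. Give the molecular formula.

C2H4O

mol C = 1.570 g CO₂ ÷ 44.009 g/mol = 0.035675 mol
mol H = 2 × 0.6425 g H₂O ÷ 18.015 g/mol = 0.071329 mol
mass O = 0.7856 − (0.42849 + 0.071900) = 0.28521 g → mol O = 0.28521 ÷ 15.999 = 0.017827 mol
Divide by the smallest (0.017827 mol): C 2.001, H 4.001, O 1.000
Empirical formula: C2H4O
Empirical-formula mass = 44.05 g/mol; 44 ÷ 44.05 ≈ 1, so the molecular formula is C2H4O.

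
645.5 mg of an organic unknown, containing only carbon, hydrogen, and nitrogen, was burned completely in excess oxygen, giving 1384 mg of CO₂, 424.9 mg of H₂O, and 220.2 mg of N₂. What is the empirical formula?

C2H3N

mol C = 1.384 g CO₂ ÷ 44.009 g/mol = 0.031448 mol
mol H = 2 × 0.4249 g H₂O ÷ 18.015 g/mol = 0.047172 mol
mol N = 2 × 0.2202 g N₂ ÷ 28.014 g/mol = 0.015721 mol
Divide by the smallest (0.015721 mol): C 2.000, H 3.001, N 1.000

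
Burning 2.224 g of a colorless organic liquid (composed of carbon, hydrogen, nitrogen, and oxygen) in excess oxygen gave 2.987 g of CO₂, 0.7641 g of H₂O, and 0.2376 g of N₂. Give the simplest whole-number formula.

mol C = 2.987 g CO₂ ÷ 44.009 g/mol = 0.067872 mol
mol H = 2 × 0.7641 g H₂O ÷ 18.015 g/mol = 0.084829 mol
mol N = 2 × 0.2376 g N₂ ÷ 28.014 g/mol = 0.016963 mol
mass O = 2.224 − (0.81522 + 0.085508 + 0.23760) = 1.0857 g → mol O = 1.0857 ÷ 15.999 = 0.067859 mol
Divide by the smallest (0.016963 mol): C 4.001, H 5.001, N 1.000, O 4.000

C4H5NO4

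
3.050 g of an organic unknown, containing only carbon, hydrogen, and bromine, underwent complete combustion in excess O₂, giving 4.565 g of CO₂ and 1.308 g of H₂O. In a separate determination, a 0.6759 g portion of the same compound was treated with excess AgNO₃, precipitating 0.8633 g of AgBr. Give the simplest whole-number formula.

mol C = 4.565 g CO₂ ÷ 44.009 g/mol = 0.10373 mol
mol H = 2 × 1.308 g H₂O ÷ 18.015 g/mol = 0.14521 mol
From the AgBr data: mol Br per gram of compound = (0.8633 ÷ 187.772) ÷ 0.6759 = 0.0068022 mol/g, so in the 3.050 g combustion sample mol Br = 0.020747 mol
Divide by the smallest (0.020747 mol): C 5.000, H 6.999, Br 1.000

C5H7Br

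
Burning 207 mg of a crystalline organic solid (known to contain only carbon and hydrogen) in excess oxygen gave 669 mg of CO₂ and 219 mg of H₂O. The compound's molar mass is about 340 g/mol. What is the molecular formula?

C25H40

mol C = 0.669 g CO₂ ÷ 44.009 g/mol = 0.01520 mol
mol H = 2 × 0.219 g H₂O ÷ 18.015 g/mol = 0.02431 mol
Divide by the smallest (0.01520 mol): C 1.000, H 1.599
Multiplying each by 5 gives whole numbers: C 5.00, H 8.00
Empirical formula: C5H8
Empirical-formula mass = 68.12 g/mol; 340 ÷ 68.12 ≈ 5, so the molecular formula is C25H40.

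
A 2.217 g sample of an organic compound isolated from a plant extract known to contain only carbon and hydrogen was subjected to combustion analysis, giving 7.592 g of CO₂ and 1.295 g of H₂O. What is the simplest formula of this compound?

mol C = 7.592 g CO₂ ÷ 44.009 g/mol = 0.17251 mol
mol H = 2 × 1.295 g H₂O ÷ 18.015 g/mol = 0.14377 mol
Divide by the smallest (0.14377 mol): C 1.200, H 1.000
Multiplying each by 5 gives whole numbers: C 6.00, H 5.00

C6H5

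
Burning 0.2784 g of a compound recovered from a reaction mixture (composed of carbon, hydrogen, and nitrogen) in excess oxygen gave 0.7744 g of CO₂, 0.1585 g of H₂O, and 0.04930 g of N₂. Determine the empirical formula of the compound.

mol C = 0.7744 g CO₂ ÷ 44.009 g/mol = 0.017596 mol
mol H = 2 × 0.1585 g H₂O ÷ 18.015 g/mol = 0.017596 mol
mol N = 2 × 0.04930 g N₂ ÷ 28.014 g/mol = 0.0035197 mol
Divide by the smallest (0.0035197 mol): C 4.999, H 4.999, N 1.000

C5H5N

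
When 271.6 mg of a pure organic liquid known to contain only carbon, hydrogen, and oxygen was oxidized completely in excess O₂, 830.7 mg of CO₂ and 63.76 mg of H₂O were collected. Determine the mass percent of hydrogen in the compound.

mol C = 0.8307 g CO₂ ÷ 44.009 g/mol = 0.018876 mol
mol H = 2 × 0.06376 g H₂O ÷ 18.015 g/mol = 0.0070785 mol
mass O = 0.2716 − (0.22672 + 0.0071352) = 0.037749 g → mol O = 0.037749 ÷ 15.999 = 0.0023595 mol
mass % H = 0.0071352 g ÷ 0.2716 g × 100%

2.63%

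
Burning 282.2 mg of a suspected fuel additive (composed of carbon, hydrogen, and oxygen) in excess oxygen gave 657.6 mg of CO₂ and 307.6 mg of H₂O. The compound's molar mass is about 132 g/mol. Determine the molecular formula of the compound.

mol C = 0.6576 g CO₂ ÷ 44.009 g/mol = 0.014942 mol
mol H = 2 × 0.3076 g H₂O ÷ 18.015 g/mol = 0.034149 mol
mass O = 0.2822 − (0.17947 + 0.034423) = 0.068304 g → mol O = 0.068304 ÷ 15.999 = 0.0042693 mol
Divide by the smallest (0.0042693 mol): C 3.500, H 7.999, O 1.000
Multiplying each by 2 gives whole numbers: C 7.00, H 16.00, O 2.00
Empirical formula: C7H16O2
Empirical-formula mass = 132.20 g/mol; 132 ÷ 132.20 ≈ 1, so the molecular formula is C7H16O2.

C7H16O2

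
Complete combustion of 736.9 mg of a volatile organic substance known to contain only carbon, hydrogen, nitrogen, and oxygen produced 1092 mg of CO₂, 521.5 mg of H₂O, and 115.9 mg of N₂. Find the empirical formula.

mol C = 1.092 g CO₂ ÷ 44.009 g/mol = 0.024813 mol
mol H = 2 × 0.5215 g H₂O ÷ 18.015 g/mol = 0.057896 mol
mol N = 2 × 0.1159 g N₂ ÷ 28.014 g/mol = 0.0082744 mol
mass O = 0.7369 − (0.29803 + 0.058359 + 0.11590) = 0.26461 g → mol O = 0.26461 ÷ 15.999 = 0.016539 mol
Divide by the smallest (0.0082744 mol): C 2.999, H 6.997, N 1.000, O 1.999

C3H7NO2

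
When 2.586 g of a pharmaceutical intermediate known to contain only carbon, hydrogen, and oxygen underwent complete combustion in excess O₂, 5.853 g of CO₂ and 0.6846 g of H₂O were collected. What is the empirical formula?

mol C = 5.853 g CO₂ ÷ 44.009 g/mol = 0.13300 mol
mol H = 2 × 0.6846 g H₂O ÷ 18.015 g/mol = 0.076003 mol
mass O = 2.586 − (1.5974 + 0.076611) = 0.91198 g → mol O = 0.91198 ÷ 15.999 = 0.057002 mol
Divide by the smallest (0.057002 mol): C 2.333, H 1.333, O 1.000
Multiplying each by 3 gives whole numbers: C 7.00, H 4.00, O 3.00

C7H4O3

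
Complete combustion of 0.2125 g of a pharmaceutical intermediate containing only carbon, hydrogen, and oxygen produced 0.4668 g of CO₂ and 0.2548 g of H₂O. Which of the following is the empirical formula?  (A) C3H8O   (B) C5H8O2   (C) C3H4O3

(A) C3H8O

mol C = 0.4668 g CO₂ ÷ 44.009 g/mol = 0.010607 mol
mol H = 2 × 0.2548 g H₂O ÷ 18.015 g/mol = 0.028288 mol
mass O = 0.2125 − (0.12740 + 0.028514) = 0.056586 g → mol O = 0.056586 ÷ 15.999 = 0.0035369 mol
Divide by the smallest (0.0035369 mol): C 2.999, H 7.998, O 1.000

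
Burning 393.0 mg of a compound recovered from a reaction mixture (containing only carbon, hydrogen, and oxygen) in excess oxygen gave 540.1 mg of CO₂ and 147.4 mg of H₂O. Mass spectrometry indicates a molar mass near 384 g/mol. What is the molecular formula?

mol C = 0.5401 g CO₂ ÷ 44.009 g/mol = 0.012272 mol
mol H = 2 × 0.1474 g H₂O ÷ 18.015 g/mol = 0.016364 mol
mass O = 0.3930 − (0.14740 + 0.016495) = 0.22910 g → mol O = 0.22910 ÷ 15.999 = 0.014320 mol
Divide by the smallest (0.012272 mol): C 1.000, H 1.333, O 1.167
Multiplying each by 6 gives whole numbers: C 6.00, H 8.00, O 7.00
Empirical formula: C6H8O7
Empirical-formula mass = 192.12 g/mol; 384 ÷ 192.12 ≈ 2, so the molecular formula is C12H16O14.

C12H16O14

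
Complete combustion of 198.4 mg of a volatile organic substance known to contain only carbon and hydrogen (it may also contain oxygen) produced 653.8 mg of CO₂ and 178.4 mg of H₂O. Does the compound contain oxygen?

mol C = 0.6538 g CO₂ ÷ 44.009 g/mol = 0.014856 mol
mol H = 2 × 0.1784 g H₂O ÷ 18.015 g/mol = 0.019806 mol
C and H together account for 0.19840 g — essentially the entire 0.1984 g sample — so the compound contains no oxygen.

no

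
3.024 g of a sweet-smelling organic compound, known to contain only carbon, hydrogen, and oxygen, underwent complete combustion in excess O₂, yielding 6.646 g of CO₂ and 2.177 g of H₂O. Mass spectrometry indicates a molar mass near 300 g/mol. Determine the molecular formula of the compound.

mol C = 6.646 g CO₂ ÷ 44.009 g/mol = 0.15101 mol
mol H = 2 × 2.177 g H₂O ÷ 18.015 g/mol = 0.24169 mol
mass O = 3.024 − (1.8138 + 0.24362) = 0.96654 g → mol O = 0.96654 ÷ 15.999 = 0.060413 mol
Divide by the smallest (0.060413 mol): C 2.500, H 4.001, O 1.000
Multiplying each by 2 gives whole numbers: C 5.00, H 8.00, O 2.00
Empirical formula: C5H8O2
Empirical-formula mass = 100.12 g/mol; 300 ÷ 100.12 ≈ 3, so the molecular formula is C15H24O6.

C15H24O6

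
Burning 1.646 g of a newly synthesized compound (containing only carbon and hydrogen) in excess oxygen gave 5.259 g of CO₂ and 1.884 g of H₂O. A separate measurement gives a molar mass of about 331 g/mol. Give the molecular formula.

C24H42

mol C = 5.259 g CO₂ ÷ 44.009 g/mol = 0.11950 mol
mol H = 2 × 1.884 g H₂O ÷ 18.015 g/mol = 0.20916 mol
Divide by the smallest (0.11950 mol): C 1.000, H 1.750
Multiplying each by 4 gives whole numbers: C 4.00, H 7.00
Empirical formula: C4H7
Empirical-formula mass = 55.10 g/mol; 331 ÷ 55.10 ≈ 6, so the molecular formula is C24H42.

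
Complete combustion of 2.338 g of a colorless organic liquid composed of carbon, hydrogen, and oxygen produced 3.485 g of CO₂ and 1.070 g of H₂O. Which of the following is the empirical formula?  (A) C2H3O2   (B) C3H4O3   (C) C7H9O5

mol C = 3.485 g CO₂ ÷ 44.009 g/mol = 0.079188 mol
mol H = 2 × 1.070 g H₂O ÷ 18.015 g/mol = 0.11879 mol
mass O = 2.338 − (0.95113 + 0.11974) = 1.2671 g → mol O = 1.2671 ÷ 15.999 = 0.079200 mol
Divide by the smallest (0.079188 mol): C 1.000, H 1.500, O 1.000
Multiplying each by 2 gives whole numbers: C 2.00, H 3.00, O 2.00

(A) C2H3O2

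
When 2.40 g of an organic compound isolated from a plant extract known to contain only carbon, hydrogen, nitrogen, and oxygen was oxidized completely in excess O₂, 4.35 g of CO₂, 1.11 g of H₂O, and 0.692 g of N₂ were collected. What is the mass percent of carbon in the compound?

49.5%

mol C = 4.35 g CO₂ ÷ 44.009 g/mol = 0.09884 mol
mol H = 2 × 1.11 g H₂O ÷ 18.015 g/mol = 0.1232 mol
mol N = 2 × 0.692 g N₂ ÷ 28.014 g/mol = 0.04940 mol
mass O = 2.40 − (1.187 + 0.1242 + 0.6920) = 0.3966 g → mol O = 0.3966 ÷ 15.999 = 0.02479 mol
mass % C = 1.187 g ÷ 2.40 g × 100%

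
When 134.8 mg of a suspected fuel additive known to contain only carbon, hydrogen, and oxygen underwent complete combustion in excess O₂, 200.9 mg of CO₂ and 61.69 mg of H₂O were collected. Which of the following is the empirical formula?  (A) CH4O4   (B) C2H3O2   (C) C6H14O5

mol C = 0.2009 g CO₂ ÷ 44.009 g/mol = 0.0045650 mol
mol H = 2 × 0.06169 g H₂O ÷ 18.015 g/mol = 0.0068487 mol
mass O = 0.1348 − (0.054830 + 0.0069035) = 0.073067 g → mol O = 0.073067 ÷ 15.999 = 0.0045669 mol
Divide by the smallest (0.0045650 mol): C 1.000, H 1.500, O 1.000
Multiplying each by 2 gives whole numbers: C 2.00, H 3.00, O 2.00

(B) C2H3O2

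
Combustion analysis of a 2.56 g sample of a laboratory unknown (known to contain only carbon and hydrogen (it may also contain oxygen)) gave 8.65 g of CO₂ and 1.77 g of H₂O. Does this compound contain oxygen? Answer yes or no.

no

mol C = 8.65 g CO₂ ÷ 44.009 g/mol = 0.1966 mol
mol H = 2 × 1.77 g H₂O ÷ 18.015 g/mol = 0.1965 mol
C and H together account for 2.559 g — essentially the entire 2.56 g sample — so the compound contains no oxygen.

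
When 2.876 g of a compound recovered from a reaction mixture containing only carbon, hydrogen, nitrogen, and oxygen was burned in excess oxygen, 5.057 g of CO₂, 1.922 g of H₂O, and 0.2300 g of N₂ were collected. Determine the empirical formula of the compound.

mol C = 5.057 g CO₂ ÷ 44.009 g/mol = 0.11491 mol
mol H = 2 × 1.922 g H₂O ÷ 18.015 g/mol = 0.21338 mol
mol N = 2 × 0.2300 g N₂ ÷ 28.014 g/mol = 0.016420 mol
mass O = 2.876 − (1.3802 + 0.21508 + 0.23000) = 1.0508 g → mol O = 1.0508 ÷ 15.999 = 0.065676 mol
Divide by the smallest (0.016420 mol): C 6.998, H 12.995, N 1.000, O 4.000

C7H13NO4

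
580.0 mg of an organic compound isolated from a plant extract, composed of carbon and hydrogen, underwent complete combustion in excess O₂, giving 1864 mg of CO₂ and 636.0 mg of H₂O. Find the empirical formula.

C3H5

mol C = 1.864 g CO₂ ÷ 44.009 g/mol = 0.042355 mol
mol H = 2 × 0.6360 g H₂O ÷ 18.015 g/mol = 0.070608 mol
Divide by the smallest (0.042355 mol): C 1.000, H 1.667
Multiplying each by 3 gives whole numbers: C 3.00, H 5.00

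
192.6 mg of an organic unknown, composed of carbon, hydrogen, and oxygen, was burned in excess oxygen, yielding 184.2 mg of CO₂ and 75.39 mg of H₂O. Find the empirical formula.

CH2O2

mol C = 0.1842 g CO₂ ÷ 44.009 g/mol = 0.0041855 mol
mol H = 2 × 0.07539 g H₂O ÷ 18.015 g/mol = 0.0083697 mol
mass O = 0.1926 − (0.050272 + 0.0084366) = 0.13389 g → mol O = 0.13389 ÷ 15.999 = 0.0083687 mol
Divide by the smallest (0.0041855 mol): C 1.000, H 2.000, O 1.999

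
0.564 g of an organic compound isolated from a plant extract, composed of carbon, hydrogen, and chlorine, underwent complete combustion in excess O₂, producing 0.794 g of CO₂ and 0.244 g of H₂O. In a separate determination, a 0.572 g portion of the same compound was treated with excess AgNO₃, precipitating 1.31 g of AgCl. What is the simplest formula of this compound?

C2H3Cl

mol C = 0.794 g CO₂ ÷ 44.009 g/mol = 0.01804 mol
mol H = 2 × 0.244 g H₂O ÷ 18.015 g/mol = 0.02709 mol
From the AgCl data: mol Cl per gram of compound = (1.31 ÷ 143.318) ÷ 0.572 = 0.01598 mol/g, so in the 0.564 g combustion sample mol Cl = 0.009013 mol
Divide by the smallest (0.009013 mol): C 2.002, H 3.006, Cl 1.000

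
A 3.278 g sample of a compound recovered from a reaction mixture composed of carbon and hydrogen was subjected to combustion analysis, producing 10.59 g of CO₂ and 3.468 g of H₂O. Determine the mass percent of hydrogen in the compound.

mol C = 10.59 g CO₂ ÷ 44.009 g/mol = 0.24063 mol
mol H = 2 × 3.468 g H₂O ÷ 18.015 g/mol = 0.38501 mol
mass % H = 0.38809 g ÷ 3.278 g × 100%

11.84%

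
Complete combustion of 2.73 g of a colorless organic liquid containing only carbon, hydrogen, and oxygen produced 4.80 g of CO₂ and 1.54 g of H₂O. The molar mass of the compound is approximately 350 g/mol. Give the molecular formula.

mol C = 4.80 g CO₂ ÷ 44.009 g/mol = 0.1091 mol
mol H = 2 × 1.54 g H₂O ÷ 18.015 g/mol = 0.1710 mol
mass O = 2.73 − (1.310 + 0.1723) = 1.248 g → mol O = 1.248 ÷ 15.999 = 0.07798 mol
Divide by the smallest (0.07798 mol): C 1.399, H 2.192, O 1.000
Multiplying each by 5 gives whole numbers: C 6.99, H 10.96, O 5.00
Empirical formula: C7H11O5
Empirical-formula mass = 175.16 g/mol; 350 ÷ 175.16 ≈ 2, so the molecular formula is C14H22O10.

C14H22O10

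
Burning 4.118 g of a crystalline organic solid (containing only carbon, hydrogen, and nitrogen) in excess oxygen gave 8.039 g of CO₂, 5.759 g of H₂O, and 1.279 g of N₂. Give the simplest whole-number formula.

mol C = 8.039 g CO₂ ÷ 44.009 g/mol = 0.18267 mol
mol H = 2 × 5.759 g H₂O ÷ 18.015 g/mol = 0.63936 mol
mol N = 2 × 1.279 g N₂ ÷ 28.014 g/mol = 0.091311 mol
Divide by the smallest (0.091311 mol): C 2.000, H 7.002, N 1.000

C2H7N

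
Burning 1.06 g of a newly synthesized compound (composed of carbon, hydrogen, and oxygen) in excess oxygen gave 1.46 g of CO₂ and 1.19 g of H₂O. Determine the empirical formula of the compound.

mol C = 1.46 g CO₂ ÷ 44.009 g/mol = 0.03318 mol
mol H = 2 × 1.19 g H₂O ÷ 18.015 g/mol = 0.1321 mol
mass O = 1.06 − (0.3985 + 0.1332) = 0.5284 g → mol O = 0.5284 ÷ 15.999 = 0.03302 mol
Divide by the smallest (0.03302 mol): C 1.005, H 4.000, O 1.000

CH4O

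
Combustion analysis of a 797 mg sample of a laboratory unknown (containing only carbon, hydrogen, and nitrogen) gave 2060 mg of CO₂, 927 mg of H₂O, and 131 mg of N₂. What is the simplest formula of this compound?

C5H11N

mol C = 2.06 g CO₂ ÷ 44.009 g/mol = 0.04681 mol
mol H = 2 × 0.927 g H₂O ÷ 18.015 g/mol = 0.1029 mol
mol N = 2 × 0.131 g N₂ ÷ 28.014 g/mol = 0.009352 mol
Divide by the smallest (0.009352 mol): C 5.005, H 11.004, N 1.000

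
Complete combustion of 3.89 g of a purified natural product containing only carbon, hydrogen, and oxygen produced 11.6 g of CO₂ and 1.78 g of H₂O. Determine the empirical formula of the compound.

C8H6O

mol C = 11.6 g CO₂ ÷ 44.009 g/mol = 0.2636 mol
mol H = 2 × 1.78 g H₂O ÷ 18.015 g/mol = 0.1976 mol
mass O = 3.89 − (3.166 + 0.1992) = 0.5249 g → mol O = 0.5249 ÷ 15.999 = 0.03281 mol
Divide by the smallest (0.03281 mol): C 8.034, H 6.023, O 1.000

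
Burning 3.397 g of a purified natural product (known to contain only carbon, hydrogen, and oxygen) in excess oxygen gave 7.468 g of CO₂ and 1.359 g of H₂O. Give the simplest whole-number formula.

mol C = 7.468 g CO₂ ÷ 44.009 g/mol = 0.16969 mol
mol H = 2 × 1.359 g H₂O ÷ 18.015 g/mol = 0.15087 mol
mass O = 3.397 − (2.0382 + 0.15208) = 1.2067 g → mol O = 1.2067 ÷ 15.999 = 0.075426 mol
Divide by the smallest (0.075426 mol): C 2.250, H 2.000, O 1.000
Multiplying each by 4 gives whole numbers: C 9.00, H 8.00, O 4.00

C9H8O4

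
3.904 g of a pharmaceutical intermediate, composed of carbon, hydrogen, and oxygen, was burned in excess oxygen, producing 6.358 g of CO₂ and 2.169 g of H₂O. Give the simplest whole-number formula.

C6H10O5

mol C = 6.358 g CO₂ ÷ 44.009 g/mol = 0.14447 mol
mol H = 2 × 2.169 g H₂O ÷ 18.015 g/mol = 0.24080 mol
mass O = 3.904 − (1.7352 + 0.24273) = 1.9260 g → mol O = 1.9260 ÷ 15.999 = 0.12039 mol
Divide by the smallest (0.12039 mol): C 1.200, H 2.000, O 1.000
Multiplying each by 5 gives whole numbers: C 6.00, H 10.00, O 5.00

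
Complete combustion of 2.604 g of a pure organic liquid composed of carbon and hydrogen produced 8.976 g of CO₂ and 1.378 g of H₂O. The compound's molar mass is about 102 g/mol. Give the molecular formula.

mol C = 8.976 g CO₂ ÷ 44.009 g/mol = 0.20396 mol
mol H = 2 × 1.378 g H₂O ÷ 18.015 g/mol = 0.15298 mol
Divide by the smallest (0.15298 mol): C 1.333, H 1.000
Multiplying each by 3 gives whole numbers: C 4.00, H 3.00
Empirical formula: C4H3
Empirical-formula mass = 51.07 g/mol; 102 ÷ 51.07 ≈ 2, so the molecular formula is C8H6.

C8H6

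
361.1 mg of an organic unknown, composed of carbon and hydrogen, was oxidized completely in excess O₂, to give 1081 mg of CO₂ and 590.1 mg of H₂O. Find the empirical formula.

mol C = 1.081 g CO₂ ÷ 44.009 g/mol = 0.024563 mol
mol H = 2 × 0.5901 g H₂O ÷ 18.015 g/mol = 0.065512 mol
Divide by the smallest (0.024563 mol): C 1.000, H 2.667
Multiplying each by 3 gives whole numbers: C 3.00, H 8.00

C3H8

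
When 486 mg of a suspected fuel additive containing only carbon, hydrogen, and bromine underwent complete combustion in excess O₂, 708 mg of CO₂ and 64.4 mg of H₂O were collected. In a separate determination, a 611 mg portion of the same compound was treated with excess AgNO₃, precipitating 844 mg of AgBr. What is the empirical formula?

C9H4Br2

mol C = 0.708 g CO₂ ÷ 44.009 g/mol = 0.01609 mol
mol H = 2 × 0.0644 g H₂O ÷ 18.015 g/mol = 0.007150 mol
From the AgBr data: mol Br per gram of compound = (0.844 ÷ 187.772) ÷ 0.611 = 0.007356 mol/g, so in the 0.486 g combustion sample mol Br = 0.003575 mol
Divide by the smallest (0.003575 mol): C 4.500, H 2.000, Br 1.000
Multiplying each by 2 gives whole numbers: C 9.00, H 4.00, Br 2.00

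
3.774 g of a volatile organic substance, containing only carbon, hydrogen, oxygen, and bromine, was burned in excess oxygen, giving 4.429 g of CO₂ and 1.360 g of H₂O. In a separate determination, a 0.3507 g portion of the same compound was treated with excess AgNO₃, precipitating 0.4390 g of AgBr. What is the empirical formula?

mol C = 4.429 g CO₂ ÷ 44.009 g/mol = 0.10064 mol
mol H = 2 × 1.360 g H₂O ÷ 18.015 g/mol = 0.15099 mol
From the AgBr data: mol Br per gram of compound = (0.4390 ÷ 187.772) ÷ 0.3507 = 0.0066665 mol/g, so in the 3.774 g combustion sample mol Br = 0.025159 mol
mass O = 3.774 − (1.2088 + 0.15219 + 2.0103) = 0.40270 g → mol O = 0.40270 ÷ 15.999 = 0.025171 mol
Divide by the smallest (0.025159 mol): C 4.000, H 6.001, Br 1.000, O 1.000

C4H6BrO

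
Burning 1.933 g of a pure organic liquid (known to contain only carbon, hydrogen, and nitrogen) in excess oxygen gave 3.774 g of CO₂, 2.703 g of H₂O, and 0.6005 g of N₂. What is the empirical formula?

C2H7N

mol C = 3.774 g CO₂ ÷ 44.009 g/mol = 0.085755 mol
mol H = 2 × 2.703 g H₂O ÷ 18.015 g/mol = 0.30008 mol
mol N = 2 × 0.6005 g N₂ ÷ 28.014 g/mol = 0.042871 mol
Divide by the smallest (0.042871 mol): C 2.000, H 7.000, N 1.000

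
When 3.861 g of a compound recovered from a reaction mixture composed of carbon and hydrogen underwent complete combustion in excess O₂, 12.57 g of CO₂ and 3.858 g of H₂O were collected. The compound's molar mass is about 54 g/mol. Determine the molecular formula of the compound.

C4H6

mol C = 12.57 g CO₂ ÷ 44.009 g/mol = 0.28562 mol
mol H = 2 × 3.858 g H₂O ÷ 18.015 g/mol = 0.42831 mol
Divide by the smallest (0.28562 mol): C 1.000, H 1.500
Multiplying each by 2 gives whole numbers: C 2.00, H 3.00
Empirical formula: C2H3
Empirical-formula mass = 27.05 g/mol; 54 ÷ 27.05 ≈ 2, so the molecular formula is C4H6.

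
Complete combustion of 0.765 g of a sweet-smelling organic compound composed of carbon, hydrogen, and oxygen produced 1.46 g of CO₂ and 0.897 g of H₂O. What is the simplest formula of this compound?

C2H6O

mol C = 1.46 g CO₂ ÷ 44.009 g/mol = 0.03318 mol
mol H = 2 × 0.897 g H₂O ÷ 18.015 g/mol = 0.09958 mol
mass O = 0.765 − (0.3985 + 0.1004) = 0.2662 g → mol O = 0.2662 ÷ 15.999 = 0.01664 mol
Divide by the smallest (0.01664 mol): C 1.994, H 5.986, O 1.000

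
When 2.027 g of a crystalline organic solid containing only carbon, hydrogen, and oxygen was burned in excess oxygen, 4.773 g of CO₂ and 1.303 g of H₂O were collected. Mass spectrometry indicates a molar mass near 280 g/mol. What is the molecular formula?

mol C = 4.773 g CO₂ ÷ 44.009 g/mol = 0.10846 mol
mol H = 2 × 1.303 g H₂O ÷ 18.015 g/mol = 0.14466 mol
mass O = 2.027 − (1.3027 + 0.14581) = 0.57853 g → mol O = 0.57853 ÷ 15.999 = 0.036160 mol
Divide by the smallest (0.036160 mol): C 2.999, H 4.000, O 1.000
Empirical formula: C3H4O
Empirical-formula mass = 56.06 g/mol; 280 ÷ 56.06 ≈ 5, so the molecular formula is C15H20O5.

C15H20O5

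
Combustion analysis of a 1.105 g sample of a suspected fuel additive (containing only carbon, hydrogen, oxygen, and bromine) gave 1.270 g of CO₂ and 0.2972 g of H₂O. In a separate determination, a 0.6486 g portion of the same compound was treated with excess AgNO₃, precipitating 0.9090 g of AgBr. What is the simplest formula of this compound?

mol C = 1.270 g CO₂ ÷ 44.009 g/mol = 0.028858 mol
mol H = 2 × 0.2972 g H₂O ÷ 18.015 g/mol = 0.032995 mol
From the AgBr data: mol Br per gram of compound = (0.9090 ÷ 187.772) ÷ 0.6486 = 0.0074637 mol/g, so in the 1.105 g combustion sample mol Br = 0.0082474 mol
mass O = 1.105 − (0.34661 + 0.033259 + 0.65900) = 0.066129 g → mol O = 0.066129 ÷ 15.999 = 0.0041333 mol
Divide by the smallest (0.0041333 mol): C 6.982, H 7.983, Br 1.995, O 1.000

C7H8Br2O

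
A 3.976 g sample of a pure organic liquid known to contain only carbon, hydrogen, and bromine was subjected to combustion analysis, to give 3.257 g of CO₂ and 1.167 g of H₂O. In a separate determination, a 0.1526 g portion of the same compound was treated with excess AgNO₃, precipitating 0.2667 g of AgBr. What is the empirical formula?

mol C = 3.257 g CO₂ ÷ 44.009 g/mol = 0.074008 mol
mol H = 2 × 1.167 g H₂O ÷ 18.015 g/mol = 0.12956 mol
From the AgBr data: mol Br per gram of compound = (0.2667 ÷ 187.772) ÷ 0.1526 = 0.0093076 mol/g, so in the 3.976 g combustion sample mol Br = 0.037007 mol
Divide by the smallest (0.037007 mol): C 2.000, H 3.501, Br 1.000
Multiplying each by 2 gives whole numbers: C 4.00, H 7.00, Br 2.00

C4H7Br2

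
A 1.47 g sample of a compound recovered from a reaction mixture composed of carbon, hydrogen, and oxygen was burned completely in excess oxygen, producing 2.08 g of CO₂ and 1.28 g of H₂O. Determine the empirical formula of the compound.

mol C = 2.08 g CO₂ ÷ 44.009 g/mol = 0.04726 mol
mol H = 2 × 1.28 g H₂O ÷ 18.015 g/mol = 0.1421 mol
mass O = 1.47 − (0.5677 + 0.1432) = 0.7591 g → mol O = 0.7591 ÷ 15.999 = 0.04745 mol
Divide by the smallest (0.04726 mol): C 1.000, H 3.007, O 1.004

CH3O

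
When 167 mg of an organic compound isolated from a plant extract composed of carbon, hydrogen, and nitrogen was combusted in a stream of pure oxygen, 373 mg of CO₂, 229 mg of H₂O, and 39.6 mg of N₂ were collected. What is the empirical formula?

mol C = 0.373 g CO₂ ÷ 44.009 g/mol = 0.008476 mol
mol H = 2 × 0.229 g H₂O ÷ 18.015 g/mol = 0.02542 mol
mol N = 2 × 0.0396 g N₂ ÷ 28.014 g/mol = 0.002827 mol
Divide by the smallest (0.002827 mol): C 2.998, H 8.993, N 1.000

C3H9N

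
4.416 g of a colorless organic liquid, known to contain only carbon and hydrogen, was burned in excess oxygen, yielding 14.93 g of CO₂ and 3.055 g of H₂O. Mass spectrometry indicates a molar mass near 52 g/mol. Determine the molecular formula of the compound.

mol C = 14.93 g CO₂ ÷ 44.009 g/mol = 0.33925 mol
mol H = 2 × 3.055 g H₂O ÷ 18.015 g/mol = 0.33916 mol
Divide by the smallest (0.33916 mol): C 1.000, H 1.000
Empirical formula: CH
Empirical-formula mass = 13.02 g/mol; 52 ÷ 13.02 ≈ 4, so the molecular formula is C4H4.

C4H4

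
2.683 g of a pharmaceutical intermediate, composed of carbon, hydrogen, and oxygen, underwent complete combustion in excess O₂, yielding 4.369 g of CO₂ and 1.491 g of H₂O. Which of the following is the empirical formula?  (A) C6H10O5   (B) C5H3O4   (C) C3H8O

(A) C6H10O5

mol C = 4.369 g CO₂ ÷ 44.009 g/mol = 0.099275 mol
mol H = 2 × 1.491 g H₂O ÷ 18.015 g/mol = 0.16553 mol
mass O = 2.683 − (1.1924 + 0.16685) = 1.3238 g → mol O = 1.3238 ÷ 15.999 = 0.082740 mol
Divide by the smallest (0.082740 mol): C 1.200, H 2.001, O 1.000
Multiplying each by 5 gives whole numbers: C 6.00, H 10.00, O 5.00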